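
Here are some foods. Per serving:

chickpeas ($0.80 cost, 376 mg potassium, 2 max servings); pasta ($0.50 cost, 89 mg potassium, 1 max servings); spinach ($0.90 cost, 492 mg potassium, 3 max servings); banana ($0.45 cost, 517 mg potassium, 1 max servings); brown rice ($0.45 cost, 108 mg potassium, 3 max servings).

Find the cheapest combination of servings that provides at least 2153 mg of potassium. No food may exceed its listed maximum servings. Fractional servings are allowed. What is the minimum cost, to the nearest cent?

$3.49

Cost per mg of potassium: banana $0.0009, spinach $0.0018, chickpeas $0.0021, brown rice $0.0042, pasta $0.0056.
Take 1 serving of banana: +517.0 mg potassium for $0.45 (total $0.45, still need 1636.0 mg).
Take 3 servings of spinach: +1476.0 mg potassium for $2.70 (total $3.15, still need 160.0 mg).
Take 0.4255 servings of chickpeas: +160.0 mg potassium for $0.34 (total $3.49, still need 0.0 mg).
Greedy by cheapest-per-mg is optimal for a single linear constraint, so the minimum cost is $3.49.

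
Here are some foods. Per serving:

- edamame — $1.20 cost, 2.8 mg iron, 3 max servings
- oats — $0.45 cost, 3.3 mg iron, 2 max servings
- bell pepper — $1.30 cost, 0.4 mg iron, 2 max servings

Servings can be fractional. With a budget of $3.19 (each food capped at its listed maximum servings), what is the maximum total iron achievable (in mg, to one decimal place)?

11.9 mg

Iron per dollar: oats 7.333, edamame 2.333, bell pepper 0.3077.
Take 2 servings of oats: spends $0.90, +6.6 mg iron (running total 6.6 mg).
Take 1.908 servings of edamame: spends $2.29, +5.3 mg iron (running total 11.9 mg).
Greedy by best ratio exhausts the cost allowance optimally: 11.9 mg.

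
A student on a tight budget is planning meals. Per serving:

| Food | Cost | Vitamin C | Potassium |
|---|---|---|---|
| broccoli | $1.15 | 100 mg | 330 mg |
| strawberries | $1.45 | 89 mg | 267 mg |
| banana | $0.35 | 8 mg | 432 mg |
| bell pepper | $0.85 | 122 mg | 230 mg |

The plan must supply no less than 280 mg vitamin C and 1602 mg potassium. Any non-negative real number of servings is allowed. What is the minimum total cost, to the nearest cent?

$2.71

Check every corner: each single food scaled to meet both minima, and each pair solved so both constraints bind.
broccoli only: max(280/100, 1602/330) = 4.855 servings → $5.58.
strawberries only: max(280/89, 1602/267) = 6 servings → $8.70.
banana only: max(280/8, 1602/432) = 35 servings → $12.25.
bell pepper only: max(280/122, 1602/230) = 6.965 servings → $5.92.
broccoli + strawberries: the both-tight solution has a negative serving — not a feasible corner.
broccoli + banana with both tight: 2.666 servings and 1.672 servings → $3.65.
broccoli + bell pepper with both targets exact would need a negative amount; discard.
strawberries + banana with both tight: 2.978 servings and 1.868 servings → $4.97.
strawberries + bell pepper: intersection lies outside the first quadrant.
banana + bell pepper with both tight: 2.576 servings and 2.126 servings → $2.71.
The minimum over all feasible corners is $2.71.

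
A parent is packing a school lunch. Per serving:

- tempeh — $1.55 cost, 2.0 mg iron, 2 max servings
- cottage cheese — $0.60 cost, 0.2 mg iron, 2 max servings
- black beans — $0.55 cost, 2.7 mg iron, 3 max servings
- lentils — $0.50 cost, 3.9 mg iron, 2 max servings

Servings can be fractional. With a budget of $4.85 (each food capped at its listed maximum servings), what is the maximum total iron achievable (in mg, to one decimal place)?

Iron per dollar: lentils 7.8, black beans 4.909, tempeh 1.29, cottage cheese 0.3333.
Take 2 servings of lentils: spends $1.00, +7.8 mg iron (running total 7.8 mg).
Take 3 servings of black beans: spends $1.65, +8.1 mg iron (running total 15.9 mg).
Take 1.419 servings of tempeh: spends $2.20, +2.8 mg iron (running total 18.7 mg).
Greedy by best ratio exhausts the cost allowance optimally: 18.7 mg.

18.7 mg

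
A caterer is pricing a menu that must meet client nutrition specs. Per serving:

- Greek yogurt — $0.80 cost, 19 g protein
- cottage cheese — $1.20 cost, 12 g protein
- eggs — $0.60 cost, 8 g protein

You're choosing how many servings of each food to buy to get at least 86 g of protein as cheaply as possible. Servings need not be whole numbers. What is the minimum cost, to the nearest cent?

$3.62

Cost per g of protein: Greek yogurt $0.0421, eggs $0.0750, cottage cheese $0.1000.
With no serving limits, use only Greek yogurt: 86 g / 19 g = 4.526 servings × $0.80 = $3.62.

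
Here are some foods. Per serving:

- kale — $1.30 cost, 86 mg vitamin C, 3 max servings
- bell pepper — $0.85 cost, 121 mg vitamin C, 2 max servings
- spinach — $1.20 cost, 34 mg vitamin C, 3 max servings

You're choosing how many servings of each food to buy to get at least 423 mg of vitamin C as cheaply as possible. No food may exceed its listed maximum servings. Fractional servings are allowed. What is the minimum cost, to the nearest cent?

Cost per mg of vitamin C: bell pepper $0.0070, kale $0.0151, spinach $0.0353.
Take 2 servings of bell pepper: +242.0 mg vitamin C for $1.70 (total $1.70, still need 181.0 mg).
Take 2.105 servings of kale: +181.0 mg vitamin C for $2.74 (total $4.44, still need 0.0 mg).
Greedy by cheapest-per-mg is optimal for a single linear constraint, so the minimum cost is $4.44.

$4.44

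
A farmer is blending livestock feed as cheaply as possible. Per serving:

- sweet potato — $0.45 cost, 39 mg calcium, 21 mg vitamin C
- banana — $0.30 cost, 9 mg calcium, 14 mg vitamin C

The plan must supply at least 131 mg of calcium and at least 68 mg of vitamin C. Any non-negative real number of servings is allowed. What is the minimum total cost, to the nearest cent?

For a min-cost LP with two ≥-constraints, a basic feasible solution has at most two positive variables.
sweet potato only: max(131/39, 68/21) = 3.359 servings → $1.51.
banana only: max(131/9, 68/14) = 14.56 servings → $4.37.
sweet potato + banana: the both-tight solution has a negative serving — not a feasible corner.
The minimum over all feasible corners is $1.51.

$1.51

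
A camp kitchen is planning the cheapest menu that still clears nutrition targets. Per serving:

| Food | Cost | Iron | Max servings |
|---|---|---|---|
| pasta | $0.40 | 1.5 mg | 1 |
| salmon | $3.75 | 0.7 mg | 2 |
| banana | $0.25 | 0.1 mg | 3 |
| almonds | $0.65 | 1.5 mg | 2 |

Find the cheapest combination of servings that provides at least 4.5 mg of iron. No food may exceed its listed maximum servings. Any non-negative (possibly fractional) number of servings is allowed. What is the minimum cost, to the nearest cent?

Cost per mg of iron: pasta $0.2667, almonds $0.4333, banana $2.5000, salmon $5.3571.
Take 1 serving of pasta: +1.5 mg iron for $0.40 (total $0.40, still need 3.0 mg).
Take 2 servings of almonds: +3.0 mg iron for $1.30 (total $1.70, still need 0.0 mg).
Filling from the cheapest source first is optimal under one linear minimum: $1.70.

$1.70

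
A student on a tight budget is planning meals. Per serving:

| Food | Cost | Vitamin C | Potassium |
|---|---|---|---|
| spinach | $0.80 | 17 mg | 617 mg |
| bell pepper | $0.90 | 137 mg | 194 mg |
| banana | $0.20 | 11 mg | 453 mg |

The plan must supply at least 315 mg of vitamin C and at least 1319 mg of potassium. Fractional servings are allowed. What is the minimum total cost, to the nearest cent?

With two linear requirements the optimum uses one or two foods; enumerate the corners.
spinach only: max(315/17, 1319/617) = 18.53 servings → $14.82.
bell pepper only: max(315/137, 1319/194) = 6.799 servings → $6.12.
banana only: max(315/11, 1319/453) = 28.64 servings → $5.73.
spinach + bell pepper with both tight: 1.472 servings and 2.117 servings → $3.08.
spinach + banana: intersection lies outside the first quadrant.
bell pepper + banana with both tight: 2.139 servings and 1.996 servings → $2.32.
Cheapest feasible corner: $2.32.

$2.32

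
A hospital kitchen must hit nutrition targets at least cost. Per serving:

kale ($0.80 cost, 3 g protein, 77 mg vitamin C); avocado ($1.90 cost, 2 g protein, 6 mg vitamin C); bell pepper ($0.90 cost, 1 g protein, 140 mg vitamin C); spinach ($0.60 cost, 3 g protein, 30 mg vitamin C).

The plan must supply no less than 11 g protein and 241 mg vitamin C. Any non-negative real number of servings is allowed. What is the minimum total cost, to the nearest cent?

$2.76

The cheapest plan sits at a corner of the feasible region — with two constraints it uses at most two foods.
kale only: max(11/3, 241/77) = 3.667 servings → $2.93.
avocado only: max(11/2, 241/6) = 40.17 servings → $76.32.
bell pepper only: max(11/1, 241/140) = 11 servings → $9.90.
spinach only: max(11/3, 241/30) = 8.033 servings → $4.82.
kale + avocado with both tight: 3.059 servings and 0.9118 servings → $4.18.
kale + bell pepper: intersection lies outside the first quadrant.
kale + spinach with both tight: 2.787 servings and 0.8794 servings → $2.76.
avocado + bell pepper with both tight: 4.741 servings and 1.518 servings → $10.37.
avocado + spinach: the both-tight solution has a negative serving — not a feasible corner.
bell pepper + spinach with both tight: 1.008 servings and 3.331 servings → $2.91.
Cheapest feasible corner: $2.76.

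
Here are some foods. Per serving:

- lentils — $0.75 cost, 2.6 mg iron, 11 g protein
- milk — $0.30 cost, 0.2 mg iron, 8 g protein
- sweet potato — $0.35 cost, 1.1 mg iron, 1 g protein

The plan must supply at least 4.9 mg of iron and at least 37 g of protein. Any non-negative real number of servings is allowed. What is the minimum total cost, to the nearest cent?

lentils only: max(4.9/2.6, 37/11) = 3.364 servings → $2.52.
milk only: max(4.9/0.2, 37/8) = 24.5 servings → $7.35.
sweet potato only: max(4.9/1.1, 37/1) = 37 servings → $12.95.
lentils + milk with both tight: 1.71 servings and 2.274 servings → $1.96.
lentils + sweet potato with both targets exact would need a negative amount; discard.
milk + sweet potato with both tight: 4.163 servings and 3.698 servings → $2.54.
So the least-cost plan costs $1.96.

$1.96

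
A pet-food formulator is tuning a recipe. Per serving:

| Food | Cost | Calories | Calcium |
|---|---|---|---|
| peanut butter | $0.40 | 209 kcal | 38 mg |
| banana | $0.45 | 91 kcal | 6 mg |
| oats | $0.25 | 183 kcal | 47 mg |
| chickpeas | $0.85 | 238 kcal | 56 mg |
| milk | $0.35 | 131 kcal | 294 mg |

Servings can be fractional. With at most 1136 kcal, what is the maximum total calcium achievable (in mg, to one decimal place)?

Calcium per kcal: milk 2.244, oats 0.2568, chickpeas 0.2353, peanut butter 0.1818, banana 0.06593.
With no serving limits, spend the whole calories allowance on milk: 1136 kcal / 131 kcal × 294 mg = 2549.5 mg.

2549.5 mg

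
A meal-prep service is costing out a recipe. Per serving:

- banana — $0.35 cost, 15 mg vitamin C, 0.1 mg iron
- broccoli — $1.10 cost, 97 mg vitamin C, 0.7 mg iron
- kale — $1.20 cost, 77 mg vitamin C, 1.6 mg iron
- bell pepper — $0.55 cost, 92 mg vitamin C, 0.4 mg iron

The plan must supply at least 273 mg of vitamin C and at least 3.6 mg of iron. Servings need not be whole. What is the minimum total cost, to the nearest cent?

$3.04

Check every corner: each single food scaled to meet both minima, and each pair solved so both constraints bind.
banana only: max(273/15, 3.6/0.1) = 36 servings → $12.60.
broccoli only: max(273/97, 3.6/0.7) = 5.143 servings → $5.66.
kale only: max(273/77, 3.6/1.6) = 3.545 servings → $4.25.
bell pepper only: max(273/92, 3.6/0.4) = 9 servings → $4.95.
banana + broccoli with both targets exact would need a negative amount; discard.
banana + kale with both tight: 9.791 servings and 1.638 servings → $5.39.
banana + bell pepper with both targets exact would need a negative amount; discard.
broccoli + kale with both tight: 1.576 servings and 1.561 servings → $3.61.
broccoli + bell pepper: the both-tight solution has a negative serving — not a feasible corner.
kale + bell pepper with both tight: 1.907 servings and 1.371 servings → $3.04.
The minimum over all feasible corners is $3.04.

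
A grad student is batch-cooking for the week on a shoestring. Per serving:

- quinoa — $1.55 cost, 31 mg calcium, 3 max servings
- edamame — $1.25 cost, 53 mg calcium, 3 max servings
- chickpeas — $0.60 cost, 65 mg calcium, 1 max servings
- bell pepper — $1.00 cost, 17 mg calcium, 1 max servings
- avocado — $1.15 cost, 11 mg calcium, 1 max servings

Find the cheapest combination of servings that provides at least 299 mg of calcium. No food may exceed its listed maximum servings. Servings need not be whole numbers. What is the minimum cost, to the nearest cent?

$8.10

Cost per mg of calcium: chickpeas $0.0092, edamame $0.0236, quinoa $0.0500, bell pepper $0.0588, avocado $0.1045.
Take 1 serving of chickpeas: +65.0 mg calcium for $0.60 (total $0.60, still need 234.0 mg).
Take 3 servings of edamame: +159.0 mg calcium for $3.75 (total $4.35, still need 75.0 mg).
Take 2.419 servings of quinoa: +75.0 mg calcium for $3.75 (total $8.10, still need 0.0 mg).
Greedy by cheapest-per-mg is optimal for a single linear constraint, so the minimum cost is $8.10.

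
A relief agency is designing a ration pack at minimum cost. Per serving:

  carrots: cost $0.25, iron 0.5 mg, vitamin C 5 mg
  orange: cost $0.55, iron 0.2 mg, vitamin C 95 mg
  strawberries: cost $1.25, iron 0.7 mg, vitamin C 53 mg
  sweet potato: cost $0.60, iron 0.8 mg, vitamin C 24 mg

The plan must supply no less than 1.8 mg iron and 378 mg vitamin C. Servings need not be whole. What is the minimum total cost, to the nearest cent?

$2.64

With two linear requirements the optimum uses one or two foods; enumerate the corners.
carrots only: max(1.8/0.5, 378/5) = 75.6 servings → $18.90.
orange only: max(1.8/0.2, 378/95) = 9 servings → $4.95.
strawberries only: max(1.8/0.7, 378/53) = 7.132 servings → $8.92.
sweet potato only: max(1.8/0.8, 378/24) = 15.75 servings → $9.45.
carrots + orange with both tight: 2.052 servings and 3.871 servings → $2.64.
carrots + strawberries: intersection lies outside the first quadrant.
carrots + sweet potato with both targets exact would need a negative amount; discard.
orange + strawberries with both tight: 3.027 servings and 1.707 servings → $3.80.
orange + sweet potato with both tight: 3.64 servings and 1.34 servings → $2.81.
strawberries + sweet potato with both targets exact would need a negative amount; discard.
So the least-cost plan costs $2.64.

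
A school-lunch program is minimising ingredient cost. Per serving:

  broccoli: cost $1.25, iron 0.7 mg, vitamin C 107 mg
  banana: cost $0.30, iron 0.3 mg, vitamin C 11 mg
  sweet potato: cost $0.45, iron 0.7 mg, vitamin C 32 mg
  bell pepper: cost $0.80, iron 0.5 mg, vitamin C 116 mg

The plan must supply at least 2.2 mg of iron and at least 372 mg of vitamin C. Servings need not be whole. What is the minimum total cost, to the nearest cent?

broccoli only: max(2.2/0.7, 372/107) = 3.477 servings → $4.35.
banana only: max(2.2/0.3, 372/11) = 33.82 servings → $10.15.
sweet potato only: max(2.2/0.7, 372/32) = 11.62 servings → $5.23.
bell pepper only: max(2.2/0.5, 372/116) = 4.4 servings → $3.52.
broccoli + banana: the both-tight solution has a negative serving — not a feasible corner.
broccoli + sweet potato with both targets exact would need a negative amount; discard.
broccoli + bell pepper with both tight: 2.498 servings and 0.9025 servings → $3.84.
banana + sweet potato: the both-tight solution has a negative serving — not a feasible corner.
banana + bell pepper with both tight: 2.362 servings and 2.983 servings → $3.09.
sweet potato + bell pepper with both tight: 1.061 servings and 2.914 servings → $2.81.
The minimum over all feasible corners is $2.81.

$2.81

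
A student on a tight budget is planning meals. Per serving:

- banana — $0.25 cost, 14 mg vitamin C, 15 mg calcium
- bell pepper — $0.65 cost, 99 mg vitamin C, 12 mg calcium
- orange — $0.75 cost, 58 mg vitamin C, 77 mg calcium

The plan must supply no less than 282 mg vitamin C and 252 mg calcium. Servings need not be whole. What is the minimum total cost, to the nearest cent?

$3.00

A basic optimal solution has at most two foods positive. Try each food alone and each pair with both targets met exactly.
banana only: max(282/14, 252/15) = 20.14 servings → $5.04.
bell pepper only: max(282/99, 252/12) = 21 servings → $13.65.
orange only: max(282/58, 252/77) = 4.862 servings → $3.65.
banana + bell pepper with both tight: 16.37 servings and 0.533 servings → $4.44.
banana + orange: the both-tight solution has a negative serving — not a feasible corner.
bell pepper + orange with both tight: 1.025 servings and 3.113 servings → $3.00.
The minimum over all feasible corners is $3.00.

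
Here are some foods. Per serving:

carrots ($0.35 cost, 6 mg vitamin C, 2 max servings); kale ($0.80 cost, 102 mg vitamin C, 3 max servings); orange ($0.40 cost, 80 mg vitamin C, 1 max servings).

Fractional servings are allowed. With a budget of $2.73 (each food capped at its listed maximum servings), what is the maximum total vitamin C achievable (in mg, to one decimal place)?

Vitamin C per dollar: orange 200, kale 127.5, carrots 17.14.
Take 1 serving of orange: spends $0.40, +80.0 mg vitamin C (running total 80.0 mg).
Take 2.913 servings of kale: spends $2.33, +297.1 mg vitamin C (running total 377.1 mg).
Greedy by best ratio exhausts the cost allowance optimally: 377.1 mg.

377.1 mg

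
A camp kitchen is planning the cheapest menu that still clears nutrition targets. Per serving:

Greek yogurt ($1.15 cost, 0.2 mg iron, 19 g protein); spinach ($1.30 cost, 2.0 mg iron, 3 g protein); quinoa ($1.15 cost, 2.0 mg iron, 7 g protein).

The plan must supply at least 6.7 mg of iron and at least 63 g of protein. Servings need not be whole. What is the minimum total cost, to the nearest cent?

$6.09

With two linear requirements the optimum uses one or two foods; enumerate the corners.
Greek yogurt only: max(6.7/0.2, 63/19) = 33.5 servings → $38.52.
spinach only: max(6.7/2.0, 63/3) = 21 servings → $27.30.
quinoa only: max(6.7/2.0, 63/7) = 9 servings → $10.35.
Greek yogurt + spinach with both tight: 2.832 servings and 3.067 servings → $7.24.
Greek yogurt + quinoa with both tight: 2.161 servings and 3.134 servings → $6.09.
spinach + quinoa with both targets exact would need a negative amount; discard.
Cheapest feasible corner: $6.09.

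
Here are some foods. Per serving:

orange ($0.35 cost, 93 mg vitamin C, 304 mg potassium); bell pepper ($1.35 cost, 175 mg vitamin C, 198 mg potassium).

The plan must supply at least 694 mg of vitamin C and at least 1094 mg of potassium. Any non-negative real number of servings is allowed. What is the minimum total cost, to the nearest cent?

$2.61

Two binding constraints pin down two serving amounts, so the optimal mix uses at most two foods. The candidates are each food alone (scaled to the tighter of vitamin C/potassium) and each pair with both constraints tight.
orange only: max(694/93, 1094/304) = 7.462 servings → $2.61.
bell pepper only: max(694/175, 1094/198) = 5.525 servings → $7.46.
orange + bell pepper with both tight: 1.553 servings and 3.14 servings → $4.78.
Cheapest feasible corner: $2.61.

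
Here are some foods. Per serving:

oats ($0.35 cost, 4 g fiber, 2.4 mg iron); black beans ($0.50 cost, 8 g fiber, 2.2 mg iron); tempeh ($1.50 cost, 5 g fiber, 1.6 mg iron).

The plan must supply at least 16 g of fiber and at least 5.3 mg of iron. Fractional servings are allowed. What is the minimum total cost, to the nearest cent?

This is a tiny linear program; its minimum lies at a vertex of the feasible set. List the vertices and price them.
oats only: max(16/4, 5.3/2.4) = 4 servings → $1.40.
black beans only: max(16/8, 5.3/2.2) = 2.409 servings → $1.20.
tempeh only: max(16/5, 5.3/1.6) = 3.312 servings → $4.97.
oats + black beans with both tight: 0.6923 servings and 1.654 servings → $1.07.
oats + tempeh with both tight: 0.1607 servings and 3.071 servings → $4.66.
black beans + tempeh with both targets exact would need a negative amount; discard.
The minimum over all feasible corners is $1.07.

$1.07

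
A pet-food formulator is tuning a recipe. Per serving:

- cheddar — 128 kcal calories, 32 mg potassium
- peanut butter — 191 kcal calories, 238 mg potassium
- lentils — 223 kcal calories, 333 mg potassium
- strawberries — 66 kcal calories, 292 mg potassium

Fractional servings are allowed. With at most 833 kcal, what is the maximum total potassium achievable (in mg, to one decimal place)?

3685.4 mg

Potassium per kcal: strawberries 4.424, lentils 1.493, peanut butter 1.246, cheddar 0.25.
With no serving limits, spend the whole calories allowance on strawberries: 833 kcal / 66 kcal × 292 mg = 3685.4 mg.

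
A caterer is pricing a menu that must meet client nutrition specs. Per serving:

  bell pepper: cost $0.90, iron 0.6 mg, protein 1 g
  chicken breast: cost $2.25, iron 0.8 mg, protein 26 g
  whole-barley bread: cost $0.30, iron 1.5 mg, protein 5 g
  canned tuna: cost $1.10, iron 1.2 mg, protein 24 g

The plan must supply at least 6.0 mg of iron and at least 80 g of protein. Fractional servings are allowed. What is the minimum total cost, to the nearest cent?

Two binding constraints pin down two serving amounts, so the optimal mix uses at most two foods. The candidates are each food alone (scaled to the tighter of iron/protein) and each pair with both constraints tight.
bell pepper only: max(6.0/0.6, 80/1) = 80 servings → $72.00.
chicken breast only: max(6.0/0.8, 80/26) = 7.5 servings → $16.88.
whole-barley bread only: max(6.0/1.5, 80/5) = 16 servings → $4.80.
canned tuna only: max(6.0/1.2, 80/24) = 5 servings → $5.50.
bell pepper + chicken breast with both tight: 6.216 servings and 2.838 servings → $11.98.
bell pepper + whole-barley bread: the both-tight solution has a negative serving — not a feasible corner.
bell pepper + canned tuna with both tight: 3.636 servings and 3.182 servings → $6.77.
chicken breast + whole-barley bread with both tight: 2.571 servings and 2.629 servings → $6.57.
chicken breast + canned tuna: intersection lies outside the first quadrant.
whole-barley bread + canned tuna with both tight: 1.6 servings and 3 servings → $3.78.
So the least-cost plan costs $3.78.

$3.78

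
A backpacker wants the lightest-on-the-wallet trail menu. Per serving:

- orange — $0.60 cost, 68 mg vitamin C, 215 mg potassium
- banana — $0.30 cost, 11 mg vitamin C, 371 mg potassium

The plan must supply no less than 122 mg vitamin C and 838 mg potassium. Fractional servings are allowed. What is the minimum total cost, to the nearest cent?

$1.35

orange only: max(122/68, 838/215) = 3.898 servings → $2.34.
banana only: max(122/11, 838/371) = 11.09 servings → $3.33.
orange + banana with both tight: 1.577 servings and 1.345 servings → $1.35.
So the least-cost plan costs $1.35.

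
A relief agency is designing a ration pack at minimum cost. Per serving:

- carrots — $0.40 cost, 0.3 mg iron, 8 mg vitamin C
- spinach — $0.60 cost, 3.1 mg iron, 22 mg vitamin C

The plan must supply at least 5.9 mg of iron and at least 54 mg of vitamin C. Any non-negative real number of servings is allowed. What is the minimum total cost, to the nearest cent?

Minimising a linear cost over {iron ≥ 5.9, vitamin C ≥ 54, servings ≥ 0} — the optimum is at a vertex, using one or two foods.
carrots only: max(5.9/0.3, 54/8) = 19.67 servings → $7.87.
spinach only: max(5.9/3.1, 54/22) = 2.455 servings → $1.47.
carrots + spinach with both tight: 2.066 servings and 1.703 servings → $1.85.
So the least-cost plan costs $1.47.

$1.47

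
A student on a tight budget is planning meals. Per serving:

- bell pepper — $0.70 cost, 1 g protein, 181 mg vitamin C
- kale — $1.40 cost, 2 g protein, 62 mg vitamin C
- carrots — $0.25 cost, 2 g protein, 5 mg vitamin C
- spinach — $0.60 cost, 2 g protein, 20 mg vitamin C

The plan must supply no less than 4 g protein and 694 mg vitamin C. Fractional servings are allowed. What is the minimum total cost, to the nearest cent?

Check every corner: each single food scaled to meet both minima, and each pair solved so both constraints bind.
bell pepper only: max(4/1, 694/181) = 4 servings → $2.80.
kale only: max(4/2, 694/62) = 11.19 servings → $15.67.
carrots only: max(4/2, 694/5) = 138.8 servings → $34.70.
spinach only: max(4/2, 694/20) = 34.7 servings → $20.82.
bell pepper + kale with both tight: 3.8 servings and 0.1 servings → $2.80.
bell pepper + carrots with both tight: 3.832 servings and 0.08403 servings → $2.70.
bell pepper + spinach with both tight: 3.825 servings and 0.08772 servings → $2.73.
kale + carrots with both targets exact would need a negative amount; discard.
kale + spinach with both targets exact would need a negative amount; discard.
carrots + spinach: intersection lies outside the first quadrant.
So the least-cost plan costs $2.70.

$2.70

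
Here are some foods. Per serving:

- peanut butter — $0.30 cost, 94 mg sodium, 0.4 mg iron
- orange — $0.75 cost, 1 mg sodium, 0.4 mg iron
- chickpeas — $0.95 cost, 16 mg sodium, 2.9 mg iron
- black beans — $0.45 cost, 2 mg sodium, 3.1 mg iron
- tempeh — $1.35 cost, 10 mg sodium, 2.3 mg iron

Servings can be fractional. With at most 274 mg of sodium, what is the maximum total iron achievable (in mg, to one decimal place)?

424.7 mg

Iron per mg sodium: black beans 1.55, orange 0.4, tempeh 0.23, chickpeas 0.1812, peanut butter 0.004255.
With no serving limits, spend the whole sodium allowance on black beans: 274 mg / 2 mg × 3.1 mg = 424.7 mg.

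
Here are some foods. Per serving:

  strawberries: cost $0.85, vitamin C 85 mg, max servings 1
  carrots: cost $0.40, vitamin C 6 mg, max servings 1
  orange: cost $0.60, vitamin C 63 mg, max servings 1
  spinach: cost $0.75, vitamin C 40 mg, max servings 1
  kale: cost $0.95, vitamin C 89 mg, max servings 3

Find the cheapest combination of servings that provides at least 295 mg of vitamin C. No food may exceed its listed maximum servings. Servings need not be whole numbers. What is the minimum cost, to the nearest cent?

$3.02

Cost per mg of vitamin C: orange $0.0095, strawberries $0.0100, kale $0.0107, spinach $0.0187, carrots $0.0667.
Take 1 serving of orange: +63.0 mg vitamin C for $0.60 (total $0.60, still need 232.0 mg).
Take 1 serving of strawberries: +85.0 mg vitamin C for $0.85 (total $1.45, still need 147.0 mg).
Take 1.652 servings of kale: +147.0 mg vitamin C for $1.57 (total $3.02, still need 0.0 mg).
Greedy by cheapest-per-mg is optimal for a single linear constraint, so the minimum cost is $3.02.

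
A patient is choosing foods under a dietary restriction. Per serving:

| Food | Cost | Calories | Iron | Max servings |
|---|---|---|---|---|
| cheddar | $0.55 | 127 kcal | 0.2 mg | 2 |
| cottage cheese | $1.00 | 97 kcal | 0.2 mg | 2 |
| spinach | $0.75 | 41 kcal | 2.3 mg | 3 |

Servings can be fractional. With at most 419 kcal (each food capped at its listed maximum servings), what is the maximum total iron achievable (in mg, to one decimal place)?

7.5 mg

Iron per kcal: spinach 0.0561, cottage cheese 0.002062, cheddar 0.001575.
Take 3 servings of spinach: uses 123 kcal, +6.9 mg iron (running total 6.9 mg).
Take 2 servings of cottage cheese: uses 194 kcal, +0.4 mg iron (running total 7.3 mg).
Take 0.8031 servings of cheddar: uses 102 kcal, +0.2 mg iron (running total 7.5 mg).
Greedy by best ratio exhausts the calories allowance optimally: 7.5 mg.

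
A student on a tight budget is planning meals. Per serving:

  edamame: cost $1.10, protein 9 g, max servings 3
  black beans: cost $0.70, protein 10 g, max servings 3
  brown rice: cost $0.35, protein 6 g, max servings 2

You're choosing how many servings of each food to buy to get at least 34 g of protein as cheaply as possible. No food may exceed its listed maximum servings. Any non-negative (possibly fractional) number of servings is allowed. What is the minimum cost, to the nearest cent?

Cost per g of protein: brown rice $0.0583, black beans $0.0700, edamame $0.1222.
Take 2 servings of brown rice: +12.0 g protein for $0.70 (total $0.70, still need 22.0 g).
Take 2.2 servings of black beans: +22.0 g protein for $1.54 (total $2.24, still need 0.0 g).
Filling from the cheapest source first is optimal under one linear minimum: $2.24.

$2.24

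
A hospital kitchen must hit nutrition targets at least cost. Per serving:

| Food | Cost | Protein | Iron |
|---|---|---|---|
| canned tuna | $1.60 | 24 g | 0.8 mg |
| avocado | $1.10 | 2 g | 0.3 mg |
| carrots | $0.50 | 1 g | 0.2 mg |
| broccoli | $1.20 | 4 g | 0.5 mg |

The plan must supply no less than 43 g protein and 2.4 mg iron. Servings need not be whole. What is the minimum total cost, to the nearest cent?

$4.80

With two linear requirements the optimum uses one or two foods; enumerate the corners.
canned tuna only: max(43/24, 2.4/0.8) = 3 servings → $4.80.
avocado only: max(43/2, 2.4/0.3) = 21.5 servings → $23.65.
carrots only: max(43/1, 2.4/0.2) = 43 servings → $21.50.
broccoli only: max(43/4, 2.4/0.5) = 10.75 servings → $12.90.
canned tuna + avocado with both tight: 1.446 servings and 4.143 servings → $6.87.
canned tuna + carrots with both tight: 1.55 servings and 5.8 servings → $5.38.
canned tuna + broccoli with both tight: 1.352 servings and 2.636 servings → $5.33.
avocado + carrots with both targets exact would need a negative amount; discard.
avocado + broccoli: intersection lies outside the first quadrant.
carrots + broccoli: intersection lies outside the first quadrant.
Cheapest feasible corner: $4.80.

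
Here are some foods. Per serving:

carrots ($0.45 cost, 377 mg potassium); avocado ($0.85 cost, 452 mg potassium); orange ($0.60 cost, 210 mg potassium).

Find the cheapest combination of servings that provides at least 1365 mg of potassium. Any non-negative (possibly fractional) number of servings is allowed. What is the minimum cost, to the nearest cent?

$1.63

Cost per mg of potassium: carrots $0.0012, avocado $0.0019, orange $0.0029.
With no serving limits, use only carrots: 1365 mg / 377 mg = 3.621 servings × $0.45 = $1.63.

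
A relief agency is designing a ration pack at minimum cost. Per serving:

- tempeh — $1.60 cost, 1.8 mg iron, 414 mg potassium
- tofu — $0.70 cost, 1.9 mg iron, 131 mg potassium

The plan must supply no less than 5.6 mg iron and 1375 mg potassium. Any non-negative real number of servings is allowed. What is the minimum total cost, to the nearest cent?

The cheapest plan sits at a corner of the feasible region — with two constraints it uses at most two foods.
tempeh only: max(5.6/1.8, 1375/414) = 3.321 servings → $5.31.
tofu only: max(5.6/1.9, 1375/131) = 10.5 servings → $7.35.
tempeh + tofu with both targets exact would need a negative amount; discard.
Cheapest feasible corner: $5.31.

$5.31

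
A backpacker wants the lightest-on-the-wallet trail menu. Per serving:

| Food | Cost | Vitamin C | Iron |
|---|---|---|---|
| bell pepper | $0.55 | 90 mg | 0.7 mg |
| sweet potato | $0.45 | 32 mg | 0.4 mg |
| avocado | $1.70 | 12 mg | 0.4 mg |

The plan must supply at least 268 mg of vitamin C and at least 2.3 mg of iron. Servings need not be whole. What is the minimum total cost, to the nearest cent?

$1.81

Two binding constraints pin down two serving amounts, so the optimal mix uses at most two foods. The candidates are each food alone (scaled to the tighter of vitamin C/iron) and each pair with both constraints tight.
bell pepper only: max(268/90, 2.3/0.7) = 3.286 servings → $1.81.
sweet potato only: max(268/32, 2.3/0.4) = 8.375 servings → $3.77.
avocado only: max(268/12, 2.3/0.4) = 22.33 servings → $37.97.
bell pepper + sweet potato with both tight: 2.471 servings and 1.426 servings → $2.00.
bell pepper + avocado with both tight: 2.884 servings and 0.7029 servings → $2.78.
sweet potato + avocado with both targets exact would need a negative amount; discard.
Cheapest feasible corner: $1.81.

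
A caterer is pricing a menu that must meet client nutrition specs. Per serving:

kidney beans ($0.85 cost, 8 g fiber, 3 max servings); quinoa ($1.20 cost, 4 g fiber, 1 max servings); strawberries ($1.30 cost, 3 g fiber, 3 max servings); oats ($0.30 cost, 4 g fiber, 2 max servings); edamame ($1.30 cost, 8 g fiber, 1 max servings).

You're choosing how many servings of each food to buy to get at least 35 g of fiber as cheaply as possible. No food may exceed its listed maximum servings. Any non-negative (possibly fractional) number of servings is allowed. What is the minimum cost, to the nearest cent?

Cost per g of fiber: oats $0.0750, kidney beans $0.1062, edamame $0.1625, quinoa $0.3000, strawberries $0.4333.
Take 2 servings of oats: +8.0 g fiber for $0.60 (total $0.60, still need 27.0 g).
Take 3 servings of kidney beans: +24.0 g fiber for $2.55 (total $3.15, still need 3.0 g).
Take 0.375 servings of edamame: +3.0 g fiber for $0.49 (total $3.64, still need 0.0 g).
Filling from the cheapest source first is optimal under one linear minimum: $3.64.

$3.64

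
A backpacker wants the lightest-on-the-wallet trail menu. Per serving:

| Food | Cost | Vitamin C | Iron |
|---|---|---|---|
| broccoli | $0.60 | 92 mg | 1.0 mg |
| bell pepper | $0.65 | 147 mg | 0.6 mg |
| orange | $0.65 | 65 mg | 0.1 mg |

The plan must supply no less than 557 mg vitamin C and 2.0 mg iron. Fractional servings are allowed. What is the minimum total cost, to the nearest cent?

$2.46

For a min-cost LP with two ≥-constraints, a basic feasible solution has at most two positive variables.
broccoli only: max(557/92, 2.0/1.0) = 6.054 servings → $3.63.
bell pepper only: max(557/147, 2.0/0.6) = 3.789 servings → $2.46.
orange only: max(557/65, 2.0/0.1) = 20 servings → $13.00.
broccoli + bell pepper: the both-tight solution has a negative serving — not a feasible corner.
broccoli + orange with both tight: 1.332 servings and 6.685 servings → $5.14.
bell pepper + orange with both tight: 3.058 servings and 1.654 servings → $3.06.
Cheapest feasible corner: $2.46.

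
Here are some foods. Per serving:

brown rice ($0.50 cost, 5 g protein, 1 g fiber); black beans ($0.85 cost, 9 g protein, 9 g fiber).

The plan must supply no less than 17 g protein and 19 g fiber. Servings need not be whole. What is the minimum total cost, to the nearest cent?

$1.79

brown rice only: max(17/5, 19/1) = 19 servings → $9.50.
black beans only: max(17/9, 19/9) = 2.111 servings → $1.79.
brown rice + black beans: the both-tight solution has a negative serving — not a feasible corner.
Cheapest feasible corner: $1.79.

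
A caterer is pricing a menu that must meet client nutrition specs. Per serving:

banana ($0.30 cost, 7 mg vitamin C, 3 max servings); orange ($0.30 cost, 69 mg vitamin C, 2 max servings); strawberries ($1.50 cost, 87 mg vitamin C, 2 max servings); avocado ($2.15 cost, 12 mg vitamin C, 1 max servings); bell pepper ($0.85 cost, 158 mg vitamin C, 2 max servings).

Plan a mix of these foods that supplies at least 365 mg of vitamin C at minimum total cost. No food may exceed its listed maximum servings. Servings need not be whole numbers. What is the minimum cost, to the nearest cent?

$1.82

Cost per mg of vitamin C: orange $0.0043, bell pepper $0.0054, strawberries $0.0172, banana $0.0429, avocado $0.1792.
Take 2 servings of orange: +138.0 mg vitamin C for $0.60 (total $0.60, still need 227.0 mg).
Take 1.437 servings of bell pepper: +227.0 mg vitamin C for $1.22 (total $1.82, still need 0.0 mg).
Filling from the cheapest source first is optimal under one linear minimum: $1.82.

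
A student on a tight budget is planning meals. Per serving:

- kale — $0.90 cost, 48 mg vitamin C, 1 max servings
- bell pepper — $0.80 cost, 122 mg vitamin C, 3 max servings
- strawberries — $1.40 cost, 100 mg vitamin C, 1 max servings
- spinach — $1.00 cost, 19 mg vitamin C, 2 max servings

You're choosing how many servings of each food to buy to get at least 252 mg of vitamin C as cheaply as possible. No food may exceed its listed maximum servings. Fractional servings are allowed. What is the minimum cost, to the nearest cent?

$1.65

Cost per mg of vitamin C: bell pepper $0.0066, strawberries $0.0140, kale $0.0187, spinach $0.0526.
Take 2.066 servings of bell pepper: +252.0 mg vitamin C for $1.65 (total $1.65, still need 0.0 mg).
Filling from the cheapest source first is optimal under one linear minimum: $1.65.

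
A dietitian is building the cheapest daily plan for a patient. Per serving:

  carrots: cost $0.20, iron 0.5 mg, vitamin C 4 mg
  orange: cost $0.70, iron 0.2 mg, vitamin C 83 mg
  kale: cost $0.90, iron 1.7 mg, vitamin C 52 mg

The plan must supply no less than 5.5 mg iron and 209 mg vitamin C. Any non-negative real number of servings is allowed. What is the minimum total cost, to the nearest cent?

$3.23

Two binding constraints pin down two serving amounts, so the optimal mix uses at most two foods. The candidates are each food alone (scaled to the tighter of iron/vitamin C) and each pair with both constraints tight.
carrots only: max(5.5/0.5, 209/4) = 52.25 servings → $10.45.
orange only: max(5.5/0.2, 209/83) = 27.5 servings → $19.25.
kale only: max(5.5/1.7, 209/52) = 4.019 servings → $3.62.
carrots + orange with both tight: 10.19 servings and 2.027 servings → $3.46.
carrots + kale: intersection lies outside the first quadrant.
orange + kale with both tight: 0.5302 servings and 3.173 servings → $3.23.
The minimum over all feasible corners is $3.23.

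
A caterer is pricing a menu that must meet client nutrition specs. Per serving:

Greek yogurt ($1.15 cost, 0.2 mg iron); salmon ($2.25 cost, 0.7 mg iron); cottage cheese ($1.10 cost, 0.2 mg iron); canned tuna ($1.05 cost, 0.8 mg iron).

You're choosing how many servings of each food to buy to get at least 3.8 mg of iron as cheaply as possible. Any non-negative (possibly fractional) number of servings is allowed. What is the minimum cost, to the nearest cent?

$4.99

Cost per mg of iron: canned tuna $1.3125, salmon $3.2143, cottage cheese $5.5000, Greek yogurt $5.7500.
With no serving limits, use only canned tuna: 3.8 mg / 0.8 mg = 4.75 servings × $1.05 = $4.99.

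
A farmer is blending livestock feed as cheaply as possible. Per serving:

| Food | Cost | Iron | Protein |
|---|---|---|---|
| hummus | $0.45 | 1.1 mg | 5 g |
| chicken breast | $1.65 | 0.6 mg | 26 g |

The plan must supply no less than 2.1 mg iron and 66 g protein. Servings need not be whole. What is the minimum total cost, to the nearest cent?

$4.27

hummus only: max(2.1/1.1, 66/5) = 13.2 servings → $5.94.
chicken breast only: max(2.1/0.6, 66/26) = 3.5 servings → $5.78.
hummus + chicken breast with both tight: 0.5859 servings and 2.426 servings → $4.27.
So the least-cost plan costs $4.27.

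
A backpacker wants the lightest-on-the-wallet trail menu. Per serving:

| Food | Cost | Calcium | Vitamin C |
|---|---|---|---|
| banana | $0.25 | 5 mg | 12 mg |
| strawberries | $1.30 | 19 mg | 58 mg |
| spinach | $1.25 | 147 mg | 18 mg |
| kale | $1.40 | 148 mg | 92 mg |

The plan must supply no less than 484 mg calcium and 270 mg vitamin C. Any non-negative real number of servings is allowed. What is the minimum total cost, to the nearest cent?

$4.52

banana only: max(484/5, 270/12) = 96.8 servings → $24.20.
strawberries only: max(484/19, 270/58) = 25.47 servings → $33.12.
spinach only: max(484/147, 270/18) = 15 servings → $18.75.
kale only: max(484/148, 270/92) = 3.27 servings → $4.58.
banana + strawberries: the both-tight solution has a negative serving — not a feasible corner.
banana + spinach with both tight: 18.51 servings and 2.663 servings → $7.96.
banana + kale: intersection lies outside the first quadrant.
strawberries + spinach with both tight: 3.785 servings and 2.803 servings → $8.42.
strawberries + kale: the both-tight solution has a negative serving — not a feasible corner.
spinach + kale with both tight: 0.4206 servings and 2.852 servings → $4.52.
So the least-cost plan costs $4.52.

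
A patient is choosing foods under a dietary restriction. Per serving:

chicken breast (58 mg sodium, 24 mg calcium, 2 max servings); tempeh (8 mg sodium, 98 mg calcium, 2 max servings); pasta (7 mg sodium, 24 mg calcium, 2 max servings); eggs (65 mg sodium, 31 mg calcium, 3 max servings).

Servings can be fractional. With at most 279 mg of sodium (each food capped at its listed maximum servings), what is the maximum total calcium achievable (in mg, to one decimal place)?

359.3 mg

Calcium per mg sodium: tempeh 12.25, pasta 3.429, eggs 0.4769, chicken breast 0.4138.
Take 2 servings of tempeh: uses 16 mg sodium, +196.0 mg calcium (running total 196.0 mg).
Take 2 servings of pasta: uses 14 mg sodium, +48.0 mg calcium (running total 244.0 mg).
Take 3 servings of eggs: uses 195 mg sodium, +93.0 mg calcium (running total 337.0 mg).
Take 0.931 servings of chicken breast: uses 54 mg sodium, +22.3 mg calcium (running total 359.3 mg).
Greedy by best ratio exhausts the sodium allowance optimally: 359.3 mg.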